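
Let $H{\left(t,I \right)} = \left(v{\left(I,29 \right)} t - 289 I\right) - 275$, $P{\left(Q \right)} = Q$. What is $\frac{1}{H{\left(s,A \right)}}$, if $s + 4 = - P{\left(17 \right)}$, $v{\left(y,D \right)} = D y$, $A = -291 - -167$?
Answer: $\frac{1}{111077} \approx 9.0028 \cdot 10^{-6}$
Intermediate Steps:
$A = -124$ ($A = -291 + 167 = -124$)
$s = -21$ ($s = -4 - 17 = -21$)
$H{\left(t,I \right)} = -275 - 289 I + 29 I t$ ($H{\left(t,I \right)} = \left(29 I t - 289 I\right) - 275 = \left(- 289 I + 29 I t\right) - 275 = -275 - 289 I + 29 I t$)
$\frac{1}{H{\left(s,A \right)}} = \frac{1}{-275 - -35836 + 29 \left(-124\right) \left(-21\right)} = \frac{1}{-275 + 35836 + 75516} = \frac{1}{111077}$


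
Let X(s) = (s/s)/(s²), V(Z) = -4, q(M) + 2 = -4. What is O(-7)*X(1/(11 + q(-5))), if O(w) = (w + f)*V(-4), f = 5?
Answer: 200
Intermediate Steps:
q(M) = -6 (q(M) = -2 - 4 = -6)
O(w) = -20 - 4*w (O(w) = (w + 5)*(-4) = (5 + w)*(-4) = -20 - 4*w)
X(s) = s⁻² (X(s) = 1/s² = s⁻²)
O(-7)*X(1/(11 + q(-5))) = (-20 - 4*(-7))/(1/(11 - 6))² = (-20 + 28)/(1/5)² = 8/5⁻² = 8*25 = 200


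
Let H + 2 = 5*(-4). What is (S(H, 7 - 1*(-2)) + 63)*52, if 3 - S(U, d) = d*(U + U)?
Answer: 24024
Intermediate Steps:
H = -22 (H = -2 + 5*(-4) = -2 - 20 = -22)
S(U, d) = 3 - 2*U*d (S(U, d) = 3 - d*(U + U) = 3 - d*2*U = 3 - 2*U*d)
(S(H, 7 - 1*(-2)) + 63)*52 = ((3 - 2*(-22)*(7 - 1*(-2))) + 63)*52 = ((3 - 2*(-22)*(7 + 2)) + 63)*52 = ((3 - 2*(-22)*9) + 63)*52 = ((3 + 396) + 63)*52 = (399 + 63)*52 = 462*52 = 24024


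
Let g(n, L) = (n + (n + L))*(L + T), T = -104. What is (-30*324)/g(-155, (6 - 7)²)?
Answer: -3240/10609 ≈ -0.30540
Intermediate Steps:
g(n, L) = (-104 + L)*(L + 2*n) (g(n, L) = (n + (n + L))*(L - 104) = (n + (L + n))*(-104 + L) = (L + 2*n)*(-104 + L) = (-104 + L)*(L + 2*n))
(-30*324)/g(-155, (6 - 7)²) = (-30*324)/(((6 - 7)²)² - 208*(-155) - 104*(6 - 7)² + 2*(6 - 7)²*(-155)) = -9720/(((-1)²)² + 32240 - 104*(-1)² + 2*(-1)²*(-155)) = -9720/(1² + 32240 - 104*1 + 2*1*(-155)) = -9720/(1 + 32240 - 104 - 310) = -9720/31827 = -9720*1/31827 = -3240/10609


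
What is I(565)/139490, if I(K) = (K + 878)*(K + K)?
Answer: 339/29 ≈ 11.690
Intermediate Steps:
I(K) = 2*K*(878 + K) (I(K) = (878 + K)*(2*K) = 2*K*(878 + K))
I(565)/139490 = (2*565*(878 + 565))/139490 = (2*565*1443)*(1/139490) = 1630590*(1/139490) = 339/29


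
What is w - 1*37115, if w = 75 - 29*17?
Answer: -37533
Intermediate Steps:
w = -418 (w = 75 - 493 = -418)
w - 1*37115 = -418 - 1*37115 = -418 - 37115 = -37533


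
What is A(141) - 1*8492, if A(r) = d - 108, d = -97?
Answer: -8697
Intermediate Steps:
A(r) = -205 (A(r) = -97 - 108 = -205)
A(141) - 1*8492 = -205 - 1*8492 = -205 - 8492 = -8697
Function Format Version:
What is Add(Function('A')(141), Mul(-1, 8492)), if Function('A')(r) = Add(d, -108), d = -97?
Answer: -8697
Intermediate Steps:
Function('A')(r) = -205 (Function('A')(r) = Add(-97, -108) = -205)
Add(Function('A')(141), Mul(-1, 8492)) = Add(-205, Mul(-1, 8492)) = Add(-205, -8492) = -8697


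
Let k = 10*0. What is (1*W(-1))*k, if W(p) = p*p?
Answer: 0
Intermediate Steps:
W(p) = p**2
k = 0
(1*W(-1))*k = (1*(-1)**2)*0 = (1*1)*0 = 1*0 = 0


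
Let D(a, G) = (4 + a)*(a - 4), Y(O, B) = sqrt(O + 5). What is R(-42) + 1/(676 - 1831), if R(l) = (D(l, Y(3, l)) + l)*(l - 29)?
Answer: -139900531/1155 ≈ -1.2113e+5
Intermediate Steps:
Y(O, B) = sqrt(5 + O)
D(a, G) = (-4 + a)*(4 + a) (D(a, G) = (4 + a)*(-4 + a) = (-4 + a)*(4 + a))
R(l) = (-29 + l)*(-16 + l + l**2) (R(l) = ((-16 + l**2) + l)*(l - 29) = (-16 + l + l**2)*(-29 + l) = (-29 + l)*(-16 + l + l**2))
R(-42) + 1/(676 - 1831) = (464 + (-42)**3 - 45*(-42) - 28*(-42)**2) + 1/(676 - 1831) = (464 - 74088 + 1890 - 28*1764) + 1/(-1155) = (464 - 74088 + 1890 - 49392) - 1/1155 = -121126 - 1/1155 = -139900531/1155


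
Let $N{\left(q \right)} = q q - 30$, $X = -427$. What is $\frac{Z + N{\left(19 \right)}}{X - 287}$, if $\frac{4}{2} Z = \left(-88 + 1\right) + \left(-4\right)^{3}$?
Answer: $- \frac{73}{204} \approx -0.35784$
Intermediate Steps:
$N{\left(q \right)} = -30 + q^{2}$ ($N{\left(q \right)} = q^{2} - 30 = -30 + q^{2}$)
$Z = - \frac{151}{2}$ ($Z = \frac{\left(-88 + 1\right) + \left(-4\right)^{3}}{2} = \frac{-87 - 64}{2} = \frac{1}{2} \left(-151\right) = - \frac{151}{2} \approx -75.5$)
$\frac{Z + N{\left(19 \right)}}{X - 287} = \frac{- \frac{151}{2} - \left(30 - 19^{2}\right)}{-427 - 287} = \frac{- \frac{151}{2} + \left(-30 + 361\right)}{-714} = \left(- \frac{151}{2} + 331\right) \left(- \frac{1}{714}\right) = \frac{511}{2} \left(- \frac{1}{714}\right) = - \frac{73}{204}$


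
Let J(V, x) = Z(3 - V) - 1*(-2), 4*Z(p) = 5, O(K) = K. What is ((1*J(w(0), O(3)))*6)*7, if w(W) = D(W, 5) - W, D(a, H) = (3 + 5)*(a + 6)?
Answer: 273/2 ≈ 136.50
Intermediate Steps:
D(a, H) = 48 + 8*a (D(a, H) = 8*(6 + a) = 48 + 8*a)
Z(p) = 5/4 (Z(p) = (¼)*5 = 5/4)
w(W) = 48 + 7*W (w(W) = (48 + 8*W) - W = 48 + 7*W)
J(V, x) = 13/4 (J(V, x) = 5/4 - 1*(-2) = 5/4 + 2 = 13/4)
((1*J(w(0), O(3)))*6)*7 = ((1*(13/4))*6)*7 = ((13/4)*6)*7 = (39/2)*7 = 273/2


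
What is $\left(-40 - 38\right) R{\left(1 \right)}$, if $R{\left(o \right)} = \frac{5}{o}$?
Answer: $-390$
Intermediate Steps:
$\left(-40 - 38\right) R{\left(1 \right)} = \left(-40 - 38\right) \frac{5}{1} = - 78 \cdot 5 \cdot 1 = \left(-78\right) 5 = -390$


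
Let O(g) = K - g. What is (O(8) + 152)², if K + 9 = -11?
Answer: 15376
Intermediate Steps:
K = -20 (K = -9 - 11 = -20)
O(g) = -20 - g
(O(8) + 152)² = ((-20 - 1*8) + 152)² = ((-20 - 8) + 152)² = (-28 + 152)² = 124² = 15376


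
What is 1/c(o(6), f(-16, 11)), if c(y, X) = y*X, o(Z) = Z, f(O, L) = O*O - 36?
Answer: 1/1320 ≈ 0.00075758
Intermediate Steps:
f(O, L) = -36 + O² (f(O, L) = O² - 36 = -36 + O²)
c(y, X) = X*y
1/c(o(6), f(-16, 11)) = 1/((-36 + (-16)²)*6) = 1/((-36 + 256)*6) = 1/(220*6) = 1/1320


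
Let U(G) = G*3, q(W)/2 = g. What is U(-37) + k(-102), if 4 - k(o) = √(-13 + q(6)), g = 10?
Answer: -107 - √7 ≈ -109.65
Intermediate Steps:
q(W) = 20 (q(W) = 2*10 = 20)
k(o) = 4 - √7 (k(o) = 4 - √(-13 + 20) = 4 - √7)
U(G) = 3*G
U(-37) + k(-102) = 3*(-37) + (4 - √7) = -111 + (4 - √7) = -107 - √7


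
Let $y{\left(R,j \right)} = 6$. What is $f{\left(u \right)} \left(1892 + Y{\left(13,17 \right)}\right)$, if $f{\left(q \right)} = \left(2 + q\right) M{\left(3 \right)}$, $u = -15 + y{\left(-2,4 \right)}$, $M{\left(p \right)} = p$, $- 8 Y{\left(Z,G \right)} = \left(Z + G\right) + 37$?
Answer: $- \frac{316449}{8} \approx -39556.0$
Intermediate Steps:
$Y{\left(Z,G \right)} = - \frac{37}{8} - \frac{G}{8} - \frac{Z}{8}$ ($Y{\left(Z,G \right)} = - \frac{\left(Z + G\right) + 37}{8} = - \frac{\left(G + Z\right) + 37}{8} = - \frac{37 + G + Z}{8} = - \frac{37}{8} - \frac{G}{8} - \frac{Z}{8}$)
$u = -9$ ($u = -15 + 6 = -9$)
$f{\left(q \right)} = 6 + 3 q$ ($f{\left(q \right)} = \left(2 + q\right) 3 = 6 + 3 q$)
$f{\left(u \right)} \left(1892 + Y{\left(13,17 \right)}\right) = \left(6 + 3 \left(-9\right)\right) \left(1892 - \frac{67}{8}\right) = \left(6 - 27\right) \left(1892 - \frac{67}{8}\right) = - 21 \left(1892 - \frac{67}{8}\right) = \left(-21\right) \frac{15069}{8} = - \frac{316449}{8}$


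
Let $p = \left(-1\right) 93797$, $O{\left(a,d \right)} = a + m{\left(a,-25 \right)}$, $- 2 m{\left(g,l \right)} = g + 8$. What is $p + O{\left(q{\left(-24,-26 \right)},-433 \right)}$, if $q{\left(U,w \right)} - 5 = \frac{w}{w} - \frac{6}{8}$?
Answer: $- \frac{750387}{8} \approx -93798.0$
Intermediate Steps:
$m{\left(g,l \right)} = -4 - \frac{g}{2}$ ($m{\left(g,l \right)} = - \frac{g + 8}{2} = - \frac{8 + g}{2} = -4 - \frac{g}{2}$)
$q{\left(U,w \right)} = \frac{21}{4}$ ($q{\left(U,w \right)} = 5 + \left(\frac{w}{w} - \frac{6}{8}\right) = 5 + \left(1 - \frac{3}{4}\right) = 5 + \frac{1}{4} = \frac{21}{4}$)
$O{\left(a,d \right)} = -4 + \frac{a}{2}$ ($O{\left(a,d \right)} = a - \left(4 + \frac{a}{2}\right) = -4 + \frac{a}{2}$)
$p = -93797$
$p + O{\left(q{\left(-24,-26 \right)},-433 \right)} = -93797 + \left(-4 + \frac{1}{2} \cdot \frac{21}{4}\right) = -93797 + \left(-4 + \frac{21}{8}\right) = -93797 - \frac{11}{8} = - \frac{750387}{8}$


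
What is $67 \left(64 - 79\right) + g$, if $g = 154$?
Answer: $-851$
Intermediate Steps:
$67 \left(64 - 79\right) + g = 67 \left(64 - 79\right) + 154 = 67 \left(-15\right) + 154 = -1005 + 154 = -851$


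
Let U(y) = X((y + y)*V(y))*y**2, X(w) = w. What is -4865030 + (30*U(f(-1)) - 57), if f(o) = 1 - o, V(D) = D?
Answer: -4864127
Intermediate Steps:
U(y) = 2*y**4 (U(y) = ((y + y)*y)*y**2 = ((2*y)*y)*y**2 = (2*y**2)*y**2 = 2*y**4)
-4865030 + (30*U(f(-1)) - 57) = -4865030 + (30*(2*(1 - 1*(-1))**4) - 57) = -4865030 + (30*(2*(1 + 1)**4) - 57) = -4865030 + (30*(2*2**4) - 57) = -4865030 + (30*(2*16) - 57) = -4865030 + (30*32 - 57) = -4865030 + (960 - 57) = -4865030 + 903 = -4864127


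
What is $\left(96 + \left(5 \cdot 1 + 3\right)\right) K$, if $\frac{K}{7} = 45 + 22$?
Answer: $48776$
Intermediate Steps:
$K = 469$ ($K = 7 \left(45 + 22\right) = 7 \cdot 67 = 469$)
$\left(96 + \left(5 \cdot 1 + 3\right)\right) K = \left(96 + \left(5 \cdot 1 + 3\right)\right) 469 = \left(96 + \left(5 + 3\right)\right) 469 = \left(96 + 8\right) 469 = 104 \cdot 469 = 48776$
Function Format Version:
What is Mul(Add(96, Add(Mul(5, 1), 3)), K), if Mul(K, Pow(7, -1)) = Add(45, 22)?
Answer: 48776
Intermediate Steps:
K = 469 (K = Mul(7, Add(45, 22)) = Mul(7, 67) = 469)
Mul(Add(96, Add(Mul(5, 1), 3)), K) = Mul(Add(96, Add(Mul(5, 1), 3)), 469) = Mul(Add(96, Add(5, 3)), 469) = Mul(Add(96, 8), 469) = Mul(104, 469) = 48776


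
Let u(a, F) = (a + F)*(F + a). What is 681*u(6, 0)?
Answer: 24516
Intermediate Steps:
u(a, F) = (F + a)² (u(a, F) = (F + a)*(F + a) = (F + a)²)
681*u(6, 0) = 681*(0 + 6)² = 681*6² = 681*36 = 24516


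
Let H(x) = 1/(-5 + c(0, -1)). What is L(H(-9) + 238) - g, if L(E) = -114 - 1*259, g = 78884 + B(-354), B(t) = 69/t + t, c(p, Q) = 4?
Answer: -9310531/118 ≈ -78903.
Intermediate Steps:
B(t) = t + 69/t
H(x) = -1 (H(x) = 1/(-5 + 4) = 1/(-1) = -1)
g = 9266517/118 (g = 78884 + (-354 + 69/(-354)) = 78884 + (-354 + 69*(-1/354)) = 78884 + (-354 - 23/118) = 78884 - 41795/118 = 9266517/118 ≈ 78530.)
L(E) = -373 (L(E) = -114 - 259 = -373)
L(H(-9) + 238) - g = -373 - 1*9266517/118 = -373 - 9266517/118 = -9310531/118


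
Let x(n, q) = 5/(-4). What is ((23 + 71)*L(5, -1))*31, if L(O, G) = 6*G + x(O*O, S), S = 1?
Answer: -42253/2 ≈ -21127.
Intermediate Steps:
x(n, q) = -5/4 (x(n, q) = 5*(-1/4) = -5/4)
L(O, G) = -5/4 + 6*G (L(O, G) = 6*G - 5/4 = -5/4 + 6*G)
((23 + 71)*L(5, -1))*31 = ((23 + 71)*(-5/4 + 6*(-1)))*31 = (94*(-5/4 - 6))*31 = (94*(-29/4))*31 = -1363/2*31 = -42253/2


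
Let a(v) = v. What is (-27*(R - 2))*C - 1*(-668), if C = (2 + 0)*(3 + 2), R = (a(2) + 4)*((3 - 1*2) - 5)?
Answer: 7688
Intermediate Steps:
R = -24 (R = (2 + 4)*((3 - 1*2) - 5) = 6*((3 - 2) - 5) = 6*(1 - 5) = 6*(-4) = -24)
C = 10 (C = 2*5 = 10)
(-27*(R - 2))*C - 1*(-668) = -27*(-24 - 2)*10 - 1*(-668) = -27*(-26)*10 + 668 = 702*10 + 668 = 7020 + 668 = 7688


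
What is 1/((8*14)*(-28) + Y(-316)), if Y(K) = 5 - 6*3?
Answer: -1/3149 ≈ -0.00031756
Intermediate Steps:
Y(K) = -13 (Y(K) = 5 - 18 = -13)
1/((8*14)*(-28) + Y(-316)) = 1/((8*14)*(-28) - 13) = 1/(112*(-28) - 13) = 1/(-3136 - 13) = 1/(-3149) = -1/3149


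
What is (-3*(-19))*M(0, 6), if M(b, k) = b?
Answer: 0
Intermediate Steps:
(-3*(-19))*M(0, 6) = -3*(-19)*0 = 57*0 = 0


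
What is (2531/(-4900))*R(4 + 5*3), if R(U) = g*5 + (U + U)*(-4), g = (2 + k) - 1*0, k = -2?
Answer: 96178/1225 ≈ 78.513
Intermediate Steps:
g = 0 (g = (2 - 2) - 1*0 = 0 + 0 = 0)
R(U) = -8*U (R(U) = 0*5 + (U + U)*(-4) = 0 + (2*U)*(-4) = 0 - 8*U = -8*U)
(2531/(-4900))*R(4 + 5*3) = (2531/(-4900))*(-8*(4 + 5*3)) = (2531*(-1/4900))*(-8*(4 + 15)) = -(-5062)*19/1225 = -2531/4900*(-152) = 96178/1225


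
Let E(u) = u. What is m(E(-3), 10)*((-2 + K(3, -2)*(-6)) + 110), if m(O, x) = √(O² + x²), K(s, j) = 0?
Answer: 108*√109 ≈ 1127.6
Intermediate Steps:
m(E(-3), 10)*((-2 + K(3, -2)*(-6)) + 110) = √((-3)² + 10²)*((-2 + 0*(-6)) + 110) = √(9 + 100)*((-2 + 0) + 110) = √109*(-2 + 110) = √109*108 = 108*√109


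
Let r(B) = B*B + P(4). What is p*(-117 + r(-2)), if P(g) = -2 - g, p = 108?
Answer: -12852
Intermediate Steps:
r(B) = -6 + B² (r(B) = B*B + (-2 - 1*4) = B² + (-2 - 4) = B² - 6 = -6 + B²)
p*(-117 + r(-2)) = 108*(-117 + (-6 + (-2)²)) = 108*(-117 + (-6 + 4)) = 108*(-117 - 2) = 108*(-119) = -12852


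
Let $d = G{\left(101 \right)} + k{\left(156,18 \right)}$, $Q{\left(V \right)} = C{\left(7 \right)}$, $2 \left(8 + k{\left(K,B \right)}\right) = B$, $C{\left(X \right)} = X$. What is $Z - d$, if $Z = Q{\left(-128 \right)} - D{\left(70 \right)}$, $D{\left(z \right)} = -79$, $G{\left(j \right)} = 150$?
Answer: $-65$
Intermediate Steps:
$k{\left(K,B \right)} = -8 + \frac{B}{2}$
$Q{\left(V \right)} = 7$
$d = 151$ ($d = 150 + \left(-8 + \frac{1}{2} \cdot 18\right) = 150 + \left(-8 + 9\right) = 150 + 1 = 151$)
$Z = 86$ ($Z = 7 - -79 = 7 + 79 = 86$)
$Z - d = 86 - 151 = -65$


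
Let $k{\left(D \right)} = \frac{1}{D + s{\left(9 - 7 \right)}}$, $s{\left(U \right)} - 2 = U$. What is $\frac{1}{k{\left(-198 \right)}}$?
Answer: $-194$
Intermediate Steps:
$s{\left(U \right)} = 2 + U$
$k{\left(D \right)} = \frac{1}{4 + D}$ ($k{\left(D \right)} = \frac{1}{D + \left(2 + \left(9 - 7\right)\right)} = \frac{1}{D + \left(2 + 2\right)} = \frac{1}{D + 4} = \frac{1}{4 + D}$)
$\frac{1}{k{\left(-198 \right)}} = \frac{1}{\frac{1}{4 - 198}} = \frac{1}{\frac{1}{-194}} = \frac{1}{- \frac{1}{194}} = -194$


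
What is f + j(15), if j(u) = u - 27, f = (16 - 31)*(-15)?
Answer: 213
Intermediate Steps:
f = 225 (f = -15*(-15) = 225)
j(u) = -27 + u
f + j(15) = 225 + (-27 + 15) = 225 - 12 = 213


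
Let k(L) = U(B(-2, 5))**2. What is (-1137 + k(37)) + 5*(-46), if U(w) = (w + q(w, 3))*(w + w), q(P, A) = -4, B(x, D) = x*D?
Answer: 77033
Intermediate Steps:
B(x, D) = D*x
U(w) = 2*w*(-4 + w) (U(w) = (w - 4)*(w + w) = (-4 + w)*(2*w) = 2*w*(-4 + w))
k(L) = 78400 (k(L) = (2*(5*(-2))*(-4 + 5*(-2)))**2 = (2*(-10)*(-4 - 10))**2 = (2*(-10)*(-14))**2 = 280**2 = 78400)
(-1137 + k(37)) + 5*(-46) = (-1137 + 78400) + 5*(-46) = 77263 - 230 = 77033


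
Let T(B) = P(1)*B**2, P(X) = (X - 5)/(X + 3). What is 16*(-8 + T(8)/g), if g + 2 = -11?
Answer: -640/13 ≈ -49.231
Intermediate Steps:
P(X) = (-5 + X)/(3 + X)
T(B) = -B**2 (T(B) = ((-5 + 1)/(3 + 1))*B**2 = (-4/4)*B**2 = ((1/4)*(-4))*B**2 = -B**2)
g = -13 (g = -2 - 11 = -13)
16*(-8 + T(8)/g) = 16*(-8 - 1*8**2/(-13)) = 16*(-8 - 1*64*(-1/13)) = 16*(-8 - 64*(-1/13)) = 16*(-8 + 64/13) = 16*(-40/13) = -640/13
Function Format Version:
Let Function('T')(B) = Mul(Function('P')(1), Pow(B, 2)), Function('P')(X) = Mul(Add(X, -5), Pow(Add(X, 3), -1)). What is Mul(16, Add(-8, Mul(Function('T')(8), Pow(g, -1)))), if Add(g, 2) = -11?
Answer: Rational(-640, 13) ≈ -49.231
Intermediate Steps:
Function('P')(X) = Mul(Pow(Add(3, X), -1), Add(-5, X)) (Function('P')(X) = Mul(Add(-5, X), Pow(Add(3, X), -1)) = Mul(Pow(Add(3, X), -1), Add(-5, X)))
Function('T')(B) = Mul(-1, Pow(B, 2)) (Function('T')(B) = Mul(Mul(Pow(Add(3, 1), -1), Add(-5, 1)), Pow(B, 2)) = Mul(Mul(Pow(4, -1), -4), Pow(B, 2)) = Mul(Mul(Rational(1, 4), -4), Pow(B, 2)) = Mul(-1, Pow(B, 2)))
g = -13 (g = Add(-2, -11) = -13)
Mul(16, Add(-8, Mul(Function('T')(8), Pow(g, -1)))) = Mul(16, Add(-8, Mul(Mul(-1, Pow(8, 2)), Pow(-13, -1)))) = Mul(16, Add(-8, Mul(Mul(-1, 64), Rational(-1, 13)))) = Mul(16, Add(-8, Mul(-64, Rational(-1, 13)))) = Mul(16, Add(-8, Rational(64, 13))) = Mul(16, Rational(-40, 13)) = Rational(-640, 13)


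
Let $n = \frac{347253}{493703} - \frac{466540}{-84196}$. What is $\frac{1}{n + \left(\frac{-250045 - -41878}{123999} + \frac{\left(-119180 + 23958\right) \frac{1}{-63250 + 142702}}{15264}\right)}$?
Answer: $\frac{37208256296893130377152}{169878920099391248593793} \approx 0.21903$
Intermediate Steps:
$n = \frac{9270339686}{1484564921}$ ($n = 347253 \cdot \frac{1}{493703} - - \frac{116635}{21049} = \frac{347253}{493703} + \frac{116635}{21049} = \frac{9270339686}{1484564921} \approx 6.2445$)
$\frac{1}{n + \left(\frac{-250045 - -41878}{123999} + \frac{\left(-119180 + 23958\right) \frac{1}{-63250 + 142702}}{15264}\right)} = \frac{1}{\frac{9270339686}{1484564921} + \left(\frac{-250045 - -41878}{123999} + \frac{\left(-119180 + 23958\right) \frac{1}{-63250 + 142702}}{15264}\right)} = \frac{1}{\frac{9270339686}{1484564921} + \left(\left(-250045 + 41878\right) \frac{1}{123999} + - \frac{95222}{79452} \cdot \frac{1}{15264}\right)} = \frac{1}{\frac{9270339686}{1484564921} - \left(\frac{69389}{41333} - \left(-95222\right) \frac{1}{79452} \cdot \frac{1}{15264}\right)} = \frac{1}{\frac{9270339686}{1484564921} - \frac{42077907632759}{25063407986112}} = \frac{1}{\frac{169878920099391248593793}{37208256296893130377152}} = \frac{37208256296893130377152}{169878920099391248593793}$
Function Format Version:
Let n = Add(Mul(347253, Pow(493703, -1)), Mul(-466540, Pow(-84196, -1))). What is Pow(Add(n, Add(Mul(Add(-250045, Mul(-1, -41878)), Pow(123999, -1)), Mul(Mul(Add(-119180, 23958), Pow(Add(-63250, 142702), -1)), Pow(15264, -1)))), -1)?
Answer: Rational(37208256296893130377152, 169878920099391248593793) ≈ 0.21903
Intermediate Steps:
n = Rational(9270339686, 1484564921) (n = Add(Mul(347253, Rational(1, 493703)), Mul(-466540, Rational(-1, 84196))) = Add(Rational(347253, 493703), Rational(116635, 21049)) = Rational(9270339686, 1484564921) ≈ 6.2445)
Pow(Add(n, Add(Mul(Add(-250045, Mul(-1, -41878)), Pow(123999, -1)), Mul(Mul(Add(-119180, 23958), Pow(Add(-63250, 142702), -1)), Pow(15264, -1)))), -1) = Pow(Add(Rational(9270339686, 1484564921), Add(Mul(Add(-250045, Mul(-1, -41878)), Pow(123999, -1)), Mul(Mul(Add(-119180, 23958), Pow(Add(-63250, 142702), -1)), Pow(15264, -1)))), -1) = Pow(Add(Rational(9270339686, 1484564921), Add(Mul(Add(-250045, 41878), Rational(1, 123999)), Mul(Mul(-95222, Pow(79452, -1)), Rational(1, 15264)))), -1) = Pow(Add(Rational(9270339686, 1484564921), Add(Mul(-208167, Rational(1, 123999)), Mul(Mul(-95222, Rational(1, 79452)), Rational(1, 15264)))), -1) = Pow(Add(Rational(9270339686, 1484564921), Add(Rational(-69389, 41333), Mul(Rational(-47611, 39726), Rational(1, 15264)))), -1) = Pow(Add(Rational(9270339686, 1484564921), Add(Rational(-69389, 41333), Rational(-47611, 606377664))), -1) = Pow(Add(Rational(9270339686, 1484564921), Rational(-42077907632759, 25063407986112)), -1) = Pow(Rational(169878920099391248593793, 37208256296893130377152), -1) = Rational(37208256296893130377152, 169878920099391248593793)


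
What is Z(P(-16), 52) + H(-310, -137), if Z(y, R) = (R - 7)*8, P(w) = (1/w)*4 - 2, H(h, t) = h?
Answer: 50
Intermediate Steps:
P(w) = -2 + 4/w (P(w) = 4/w - 2 = -2 + 4/w)
Z(y, R) = -56 + 8*R (Z(y, R) = (-7 + R)*8 = -56 + 8*R)
Z(P(-16), 52) + H(-310, -137) = (-56 + 8*52) - 310 = (-56 + 416) - 310 = 360 - 310 = 50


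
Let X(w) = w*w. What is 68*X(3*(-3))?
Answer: 5508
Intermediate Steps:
X(w) = w**2
68*X(3*(-3)) = 68*(3*(-3))**2 = 68*(-9)**2 = 68*81 = 5508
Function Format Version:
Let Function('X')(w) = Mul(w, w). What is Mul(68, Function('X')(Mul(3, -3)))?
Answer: 5508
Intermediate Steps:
Function('X')(w) = Pow(w, 2)
Mul(68, Function('X')(Mul(3, -3))) = Mul(68, Pow(Mul(3, -3), 2)) = Mul(68, Pow(-9, 2)) = Mul(68, 81) = 5508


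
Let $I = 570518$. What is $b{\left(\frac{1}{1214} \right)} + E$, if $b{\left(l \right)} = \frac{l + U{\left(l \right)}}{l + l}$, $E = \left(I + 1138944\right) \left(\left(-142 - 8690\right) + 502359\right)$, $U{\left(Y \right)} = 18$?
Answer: $\frac{1687331326801}{2} \approx 8.4367 \cdot 10^{11}$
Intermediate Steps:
$E = 843665652474$ ($E = \left(570518 + 1138944\right) \left(\left(-142 - 8690\right) + 502359\right) = 1709462 \left(\left(-142 - 8690\right) + 502359\right) = 1709462 \left(-8832 + 502359\right) = 1709462 \cdot 493527 = 843665652474$)
$b{\left(l \right)} = \frac{18 + l}{2 l}$ ($b{\left(l \right)} = \frac{l + 18}{l + l} = \frac{18 + l}{2 l}$)
$b{\left(\frac{1}{1214} \right)} + E = \frac{18 + \frac{1}{1214}}{2 \cdot \frac{1}{1214}} + 843665652474 = \frac{\frac{1}{\frac{1}{1214}} \left(18 + \frac{1}{1214}\right)}{2} + 843665652474 = \frac{1}{2} \cdot 1214 \cdot \frac{21853}{1214} + 843665652474 = \frac{21853}{2} + 843665652474 = \frac{1687331326801}{2}$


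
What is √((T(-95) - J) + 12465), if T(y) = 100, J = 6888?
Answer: √5677 ≈ 75.346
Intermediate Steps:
√((T(-95) - J) + 12465) = √((100 - 1*6888) + 12465) = √((100 - 6888) + 12465) = √(-6788 + 12465) = √5677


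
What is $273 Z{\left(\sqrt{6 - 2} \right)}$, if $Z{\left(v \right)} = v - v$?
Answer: $0$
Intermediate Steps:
$Z{\left(v \right)} = 0$
$273 Z{\left(\sqrt{6 - 2} \right)} = 273 \cdot 0 = 0$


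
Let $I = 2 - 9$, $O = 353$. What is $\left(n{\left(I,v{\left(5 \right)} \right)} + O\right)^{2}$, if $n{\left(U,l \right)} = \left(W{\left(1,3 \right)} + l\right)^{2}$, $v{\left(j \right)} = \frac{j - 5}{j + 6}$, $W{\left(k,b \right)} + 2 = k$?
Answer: $125316$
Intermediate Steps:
$W{\left(k,b \right)} = -2 + k$
$v{\left(j \right)} = \frac{-5 + j}{6 + j}$
$I = -7$
$n{\left(U,l \right)} = \left(-1 + l\right)^{2}$ ($n{\left(U,l \right)} = \left(\left(-2 + 1\right) + l\right)^{2} = \left(-1 + l\right)^{2}$)
$\left(n{\left(I,v{\left(5 \right)} \right)} + O\right)^{2} = \left(\left(-1 + \frac{-5 + 5}{6 + 5}\right)^{2} + 353\right)^{2} = \left(\left(-1 + \frac{1}{11} \cdot 0\right)^{2} + 353\right)^{2} = \left(\left(-1 + 0\right)^{2} + 353\right)^{2} = \left(\left(-1\right)^{2} + 353\right)^{2} = \left(1 + 353\right)^{2} = 354^{2} = 125316$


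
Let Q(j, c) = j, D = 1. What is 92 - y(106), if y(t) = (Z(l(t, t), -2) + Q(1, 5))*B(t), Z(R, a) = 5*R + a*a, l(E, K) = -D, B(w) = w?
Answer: 92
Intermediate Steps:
l(E, K) = -1 (l(E, K) = -1*1 = -1)
Z(R, a) = a**2 + 5*R (Z(R, a) = 5*R + a**2 = a**2 + 5*R)
y(t) = 0 (y(t) = (((-2)**2 + 5*(-1)) + 1)*t = ((4 - 5) + 1)*t = (-1 + 1)*t = 0*t = 0)
92 - y(106) = 92 - 1*0 = 92 + 0 = 92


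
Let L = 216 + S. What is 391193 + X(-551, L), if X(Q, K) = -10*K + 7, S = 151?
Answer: 387530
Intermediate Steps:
L = 367 (L = 216 + 151 = 367)
X(Q, K) = 7 - 10*K
391193 + X(-551, L) = 391193 + (7 - 10*367) = 391193 + (7 - 3670) = 391193 - 3663 = 387530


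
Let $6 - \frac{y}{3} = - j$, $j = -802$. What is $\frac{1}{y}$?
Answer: $- \frac{1}{2388} \approx -0.00041876$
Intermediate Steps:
$y = -2388$ ($y = 18 - 3 \left(\left(-1\right) \left(-802\right)\right) = 18 - 2406 = -2388$)
$\frac{1}{y} = \frac{1}{-2388} = - \frac{1}{2388}$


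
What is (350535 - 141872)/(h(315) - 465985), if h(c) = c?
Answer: -208663/465670 ≈ -0.44809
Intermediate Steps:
(350535 - 141872)/(h(315) - 465985) = (350535 - 141872)/(315 - 465985) = 208663/(-465670) = 208663*(-1/465670) = -208663/465670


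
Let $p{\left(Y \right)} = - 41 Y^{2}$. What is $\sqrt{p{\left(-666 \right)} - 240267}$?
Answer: $i \sqrt{18426063} \approx 4292.6 i$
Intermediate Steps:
$\sqrt{p{\left(-666 \right)} - 240267} = \sqrt{- 41 \left(-666\right)^{2} - 240267} = \sqrt{\left(-41\right) 443556 - 240267} = \sqrt{-18185796 - 240267} = \sqrt{-18426063} = i \sqrt{18426063}$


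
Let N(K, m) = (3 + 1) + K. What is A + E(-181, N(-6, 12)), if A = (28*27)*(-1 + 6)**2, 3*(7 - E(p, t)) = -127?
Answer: 56848/3 ≈ 18949.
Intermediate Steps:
N(K, m) = 4 + K
E(p, t) = 148/3 (E(p, t) = 7 - 1/3*(-127) = 7 + 127/3 = 148/3)
A = 18900 (A = 756*5**2 = 756*25 = 18900)
A + E(-181, N(-6, 12)) = 18900 + 148/3 = 56848/3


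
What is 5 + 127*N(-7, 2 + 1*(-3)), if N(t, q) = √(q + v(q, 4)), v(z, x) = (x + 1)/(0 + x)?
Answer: 137/2 ≈ 68.500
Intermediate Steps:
v(z, x) = (1 + x)/x
N(t, q) = √(5/4 + q) (N(t, q) = √(q + (1 + 4)/4) = √(q + (¼)*5) = √(q + 5/4) = √(5/4 + q))
5 + 127*N(-7, 2 + 1*(-3)) = 5 + 127*(√(5 + 4*(2 + 1*(-3)))/2) = 5 + 127*(√(5 + 4*(2 - 3))/2) = 5 + 127*(√(5 + 4*(-1))/2) = 5 + 127*(√(5 - 4)/2) = 5 + 127*(√1/2) = 5 + 127*((½)*1) = 5 + 127*(½) = 5 + 127/2 = 137/2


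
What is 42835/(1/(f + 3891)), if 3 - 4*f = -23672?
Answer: 1680802565/4 ≈ 4.2020e+8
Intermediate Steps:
f = 23675/4 (f = ¾ - ¼*(-23672) = ¾ + 5918 = 23675/4 ≈ 5918.8)
42835/(1/(f + 3891)) = 42835/(1/(23675/4 + 3891)) = 42835/(1/(39239/4)) = 42835/(4/39239) = 42835*(39239/4) = 1680802565/4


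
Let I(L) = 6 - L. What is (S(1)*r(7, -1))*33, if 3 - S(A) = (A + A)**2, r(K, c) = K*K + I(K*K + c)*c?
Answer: -3003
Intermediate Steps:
r(K, c) = K**2 + c*(6 - c - K**2) (r(K, c) = K*K + (6 - (K*K + c))*c = K**2 + (6 - (K**2 + c))*c = K**2 + (6 - (c + K**2))*c = K**2 + (6 + (-c - K**2))*c = K**2 + (6 - c - K**2)*c = K**2 + c*(6 - c - K**2))
S(A) = 3 - 4*A**2 (S(A) = 3 - (A + A)**2 = 3 - (2*A)**2 = 3 - 4*A**2)
(S(1)*r(7, -1))*33 = ((3 - 4*1**2)*(7**2 - 1*(-1)*(-6 - 1 + 7**2)))*33 = ((3 - 4*1)*(49 - 1*(-1)*(-6 - 1 + 49)))*33 = ((3 - 4)*(49 - 1*(-1)*42))*33 = -(49 + 42)*33 = -1*91*33 = -91*33 = -3003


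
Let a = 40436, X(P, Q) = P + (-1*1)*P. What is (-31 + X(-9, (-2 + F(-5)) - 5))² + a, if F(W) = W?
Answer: 41397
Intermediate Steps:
X(P, Q) = 0 (X(P, Q) = P - P = 0)
(-31 + X(-9, (-2 + F(-5)) - 5))² + a = (-31 + 0)² + 40436 = (-31)² + 40436 = 961 + 40436 = 41397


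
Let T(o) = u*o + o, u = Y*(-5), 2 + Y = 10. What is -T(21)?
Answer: 819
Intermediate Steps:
Y = 8 (Y = -2 + 10 = 8)
u = -40 (u = 8*(-5) = -40)
T(o) = -39*o (T(o) = -40*o + o = -39*o)
-T(21) = -(-39)*21 = -1*(-819) = 819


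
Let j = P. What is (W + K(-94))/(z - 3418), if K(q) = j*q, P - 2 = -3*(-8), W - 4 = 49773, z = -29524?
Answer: -3641/2534 ≈ -1.4369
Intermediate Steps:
W = 49777 (W = 4 + 49773 = 49777)
P = 26 (P = 2 - 3*(-8) = 2 + 24 = 26)
j = 26
K(q) = 26*q
(W + K(-94))/(z - 3418) = (49777 + 26*(-94))/(-29524 - 3418) = (49777 - 2444)/(-32942) = 47333*(-1/32942) = -3641/2534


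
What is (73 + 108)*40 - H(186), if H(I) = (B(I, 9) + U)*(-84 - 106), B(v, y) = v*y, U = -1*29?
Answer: 319790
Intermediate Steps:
U = -29
H(I) = 5510 - 1710*I (H(I) = (I*9 - 29)*(-84 - 106) = (9*I - 29)*(-190) = (-29 + 9*I)*(-190) = 5510 - 1710*I)
(73 + 108)*40 - H(186) = (73 + 108)*40 - (5510 - 1710*186) = 181*40 - (5510 - 318060) = 7240 - 1*(-312550) = 7240 + 312550 = 319790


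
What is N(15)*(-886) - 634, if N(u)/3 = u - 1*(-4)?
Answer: -51136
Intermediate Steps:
N(u) = 12 + 3*u (N(u) = 3*(u - 1*(-4)) = 3*(u + 4) = 3*(4 + u) = 12 + 3*u)
N(15)*(-886) - 634 = (12 + 3*15)*(-886) - 634 = (12 + 45)*(-886) - 634 = 57*(-886) - 634 = -50502 - 634 = -51136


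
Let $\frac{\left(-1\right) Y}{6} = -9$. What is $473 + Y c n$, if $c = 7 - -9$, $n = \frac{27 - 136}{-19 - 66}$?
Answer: $\frac{134381}{85} \approx 1581.0$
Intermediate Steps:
$Y = 54$ ($Y = \left(-6\right) \left(-9\right) = 54$)
$n = \frac{109}{85}$ ($n = - \frac{109}{-85} = \left(-109\right) \left(- \frac{1}{85}\right) = \frac{109}{85} \approx 1.2824$)
$c = 16$ ($c = 7 + 9 = 16$)
$473 + Y c n = 473 + 54 \cdot 16 \cdot \frac{109}{85} = 473 + 864 \cdot \frac{109}{85} = 473 + \frac{94176}{85} = \frac{134381}{85}$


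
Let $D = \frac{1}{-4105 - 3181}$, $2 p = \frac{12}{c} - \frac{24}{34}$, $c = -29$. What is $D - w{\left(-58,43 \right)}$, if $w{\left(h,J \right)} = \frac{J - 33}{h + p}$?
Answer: $\frac{3589111}{21034682} \approx 0.17063$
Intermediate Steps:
$p = - \frac{276}{493}$ ($p = \frac{\frac{12}{-29} - \frac{24}{34}}{2} = \frac{12 \left(- \frac{1}{29}\right) - \frac{12}{17}}{2} = \frac{- \frac{12}{29} - \frac{12}{17}}{2} = \frac{1}{2} \left(- \frac{552}{493}\right) = - \frac{276}{493} \approx -0.55984$)
$D = - \frac{1}{7286}$ ($D = \frac{1}{-7286} = - \frac{1}{7286} \approx -0.00013725$)
$w{\left(h,J \right)} = \frac{-33 + J}{- \frac{276}{493} + h}$ ($w{\left(h,J \right)} = \frac{J - 33}{h - \frac{276}{493}} = \frac{-33 + J}{- \frac{276}{493} + h}$)
$D - w{\left(-58,43 \right)} = - \frac{1}{7286} - \frac{493 \left(33 - 43\right)}{276 - -28594} = - \frac{1}{7286} - \frac{493 \left(33 - 43\right)}{276 + 28594} = - \frac{1}{7286} - 493 \cdot \frac{1}{28870} \left(-10\right) = - \frac{1}{7286} - - \frac{493}{2887} = - \frac{1}{7286} + \frac{493}{2887} = \frac{3589111}{21034682}$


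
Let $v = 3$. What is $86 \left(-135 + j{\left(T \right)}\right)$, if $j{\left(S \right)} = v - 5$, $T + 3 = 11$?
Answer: $-11782$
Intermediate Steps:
$T = 8$ ($T = -3 + 11 = 8$)
$j{\left(S \right)} = -2$ ($j{\left(S \right)} = 3 - 5 = -2$)
$86 \left(-135 + j{\left(T \right)}\right) = 86 \left(-135 - 2\right) = 86 \left(-137\right) = -11782$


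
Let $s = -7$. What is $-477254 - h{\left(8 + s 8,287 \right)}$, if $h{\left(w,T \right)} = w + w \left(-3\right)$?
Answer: $-477350$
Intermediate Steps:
$h{\left(w,T \right)} = - 2 w$ ($h{\left(w,T \right)} = w - 3 w = - 2 w$)
$-477254 - h{\left(8 + s 8,287 \right)} = -477254 - - 2 \left(8 - 56\right) = -477254 - \left(-2\right) \left(-48\right) = -477254 - 96 = -477350$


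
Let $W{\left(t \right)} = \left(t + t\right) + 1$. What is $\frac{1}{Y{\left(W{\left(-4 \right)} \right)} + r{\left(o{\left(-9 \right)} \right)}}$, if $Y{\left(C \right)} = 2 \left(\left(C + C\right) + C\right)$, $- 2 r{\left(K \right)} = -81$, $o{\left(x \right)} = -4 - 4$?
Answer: $- \frac{2}{3} \approx -0.66667$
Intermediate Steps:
$o{\left(x \right)} = -8$
$r{\left(K \right)} = \frac{81}{2}$ ($r{\left(K \right)} = \left(- \frac{1}{2}\right) \left(-81\right) = \frac{81}{2}$)
$W{\left(t \right)} = 1 + 2 t$ ($W{\left(t \right)} = 2 t + 1 = 1 + 2 t$)
$Y{\left(C \right)} = 6 C$ ($Y{\left(C \right)} = 2 \left(2 C + C\right) = 2 \cdot 3 C = 6 C$)
$\frac{1}{Y{\left(W{\left(-4 \right)} \right)} + r{\left(o{\left(-9 \right)} \right)}} = \frac{1}{6 \left(1 + 2 \left(-4\right)\right) + \frac{81}{2}} = \frac{1}{6 \left(1 - 8\right) + \frac{81}{2}} = \frac{1}{6 \left(-7\right) + \frac{81}{2}} = \frac{1}{-42 + \frac{81}{2}} = \frac{1}{- \frac{3}{2}} = - \frac{2}{3}$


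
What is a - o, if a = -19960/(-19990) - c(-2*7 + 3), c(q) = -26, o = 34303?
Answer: -68517727/1999 ≈ -34276.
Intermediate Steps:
a = 53970/1999 (a = -19960/(-19990) - 1*(-26) = -19960*(-1/19990) + 26 = 1996/1999 + 26 = 53970/1999 ≈ 26.999)
a - o = 53970/1999 - 1*34303 = 53970/1999 - 34303 = -68517727/1999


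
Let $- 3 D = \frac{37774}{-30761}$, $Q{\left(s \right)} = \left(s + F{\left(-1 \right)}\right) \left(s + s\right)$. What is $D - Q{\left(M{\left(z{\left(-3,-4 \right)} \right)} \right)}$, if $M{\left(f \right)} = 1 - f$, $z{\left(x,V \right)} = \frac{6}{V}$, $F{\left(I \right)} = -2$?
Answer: $- \frac{385867}{184566} \approx -2.0907$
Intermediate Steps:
$Q{\left(s \right)} = 2 s \left(-2 + s\right)$ ($Q{\left(s \right)} = \left(s - 2\right) \left(s + s\right) = \left(-2 + s\right) 2 s = 2 s \left(-2 + s\right)$)
$D = \frac{37774}{92283}$ ($D = - \frac{37774 \frac{1}{-30761}}{3} = - \frac{37774 \left(- \frac{1}{30761}\right)}{3} = \left(- \frac{1}{3}\right) \left(- \frac{37774}{30761}\right) = \frac{37774}{92283} \approx 0.40933$)
$D - Q{\left(M{\left(z{\left(-3,-4 \right)} \right)} \right)} = \frac{37774}{92283} - 2 \left(1 - \frac{6}{-4}\right) \left(-2 - \left(-1 + \frac{6}{-4}\right)\right) = \frac{37774}{92283} - 2 \left(1 - 6 \left(- \frac{1}{4}\right)\right) \left(-2 - \left(-1 + 6 \left(- \frac{1}{4}\right)\right)\right) = \frac{37774}{92283} - 2 \left(1 - - \frac{3}{2}\right) \left(-2 + \left(1 - - \frac{3}{2}\right)\right) = \frac{37774}{92283} - 2 \left(1 + \frac{3}{2}\right) \left(-2 + \left(1 + \frac{3}{2}\right)\right) = \frac{37774}{92283} - 2 \cdot \frac{5}{2} \left(-2 + \frac{5}{2}\right) = \frac{37774}{92283} - 2 \cdot \frac{5}{2} \cdot \frac{1}{2} = \frac{37774}{92283} - \frac{5}{2} = - \frac{385867}{184566}$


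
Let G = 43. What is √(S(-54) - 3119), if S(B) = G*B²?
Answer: √122269 ≈ 349.67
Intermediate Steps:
S(B) = 43*B²
√(S(-54) - 3119) = √(43*(-54)² - 3119) = √(43*2916 - 3119) = √(125388 - 3119) = √122269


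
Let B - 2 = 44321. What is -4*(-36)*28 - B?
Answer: -40291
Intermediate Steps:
B = 44323 (B = 2 + 44321 = 44323)
-4*(-36)*28 - B = -4*(-36)*28 - 1*44323 = 144*28 - 44323 = 4032 - 44323 = -40291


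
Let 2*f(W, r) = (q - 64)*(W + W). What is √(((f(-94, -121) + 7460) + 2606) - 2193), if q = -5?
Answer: √14359 ≈ 119.83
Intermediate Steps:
f(W, r) = -69*W (f(W, r) = ((-5 - 64)*(W + W))/2 = (-138*W)/2 = -69*W)
√(((f(-94, -121) + 7460) + 2606) - 2193) = √(((-69*(-94) + 7460) + 2606) - 2193) = √(((6486 + 7460) + 2606) - 2193) = √((13946 + 2606) - 2193) = √(16552 - 2193) = √14359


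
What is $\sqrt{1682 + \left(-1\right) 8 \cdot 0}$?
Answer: $29 \sqrt{2} \approx 41.012$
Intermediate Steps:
$\sqrt{1682 + \left(-1\right) 8 \cdot 0} = \sqrt{1682 - 0} = \sqrt{1682 + 0} = \sqrt{1682} = 29 \sqrt{2}$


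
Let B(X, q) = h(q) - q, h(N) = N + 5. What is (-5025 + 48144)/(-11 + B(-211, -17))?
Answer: -14373/2 ≈ -7186.5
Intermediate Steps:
h(N) = 5 + N
B(X, q) = 5 (B(X, q) = (5 + q) - q = 5)
(-5025 + 48144)/(-11 + B(-211, -17)) = (-5025 + 48144)/(-11 + 5) = 43119/(-6) = 43119*(-⅙) = -14373/2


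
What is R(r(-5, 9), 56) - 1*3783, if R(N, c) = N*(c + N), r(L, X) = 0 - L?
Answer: -3478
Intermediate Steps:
r(L, X) = -L
R(N, c) = N*(N + c)
R(r(-5, 9), 56) - 1*3783 = (-1*(-5))*(-1*(-5) + 56) - 1*3783 = 5*(5 + 56) - 3783 = 5*61 - 3783 = 305 - 3783 = -3478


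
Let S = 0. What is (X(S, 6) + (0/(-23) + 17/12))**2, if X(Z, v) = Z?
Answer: 289/144 ≈ 2.0069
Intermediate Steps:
(X(S, 6) + (0/(-23) + 17/12))**2 = (0 + (0/(-23) + 17/12))**2 = (0 + (0*(-1/23) + 17*(1/12)))**2 = (0 + (0 + 17/12))**2 = (0 + 17/12)**2 = (17/12)**2 = 289/144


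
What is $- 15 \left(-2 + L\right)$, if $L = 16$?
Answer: $-210$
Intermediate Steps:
$- 15 \left(-2 + L\right) = - 15 \left(-2 + 16\right) = \left(-15\right) 14 = -210$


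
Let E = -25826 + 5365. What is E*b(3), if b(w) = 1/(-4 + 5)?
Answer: -20461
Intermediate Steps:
b(w) = 1 (b(w) = 1/1 = 1)
E = -20461
E*b(3) = -20461*1 = -20461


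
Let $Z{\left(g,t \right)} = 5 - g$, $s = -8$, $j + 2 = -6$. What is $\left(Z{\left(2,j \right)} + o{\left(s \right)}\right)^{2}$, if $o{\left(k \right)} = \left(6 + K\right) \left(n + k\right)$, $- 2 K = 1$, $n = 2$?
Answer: $900$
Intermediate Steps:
$j = -8$ ($j = -2 - 6 = -8$)
$K = - \frac{1}{2}$ ($K = \left(- \frac{1}{2}\right) 1 = - \frac{1}{2} \approx -0.5$)
$o{\left(k \right)} = 11 + \frac{11 k}{2}$ ($o{\left(k \right)} = \left(6 - \frac{1}{2}\right) \left(2 + k\right) = \frac{11 \left(2 + k\right)}{2} = 11 + \frac{11 k}{2}$)
$\left(Z{\left(2,j \right)} + o{\left(s \right)}\right)^{2} = \left(\left(5 - 2\right) + \left(11 + \frac{11}{2} \left(-8\right)\right)\right)^{2} = \left(\left(5 - 2\right) + \left(11 - 44\right)\right)^{2} = \left(3 - 33\right)^{2} = \left(-30\right)^{2} = 900$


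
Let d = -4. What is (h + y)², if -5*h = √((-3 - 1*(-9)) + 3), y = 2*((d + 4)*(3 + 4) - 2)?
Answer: 529/25 ≈ 21.160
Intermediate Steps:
y = -4 (y = 2*((-4 + 4)*(3 + 4) - 2) = 2*(0*7 - 2) = 2*(0 - 2) = 2*(-2) = -4)
h = -⅗ (h = -√((-3 - 1*(-9)) + 3)/5 = -√((-3 + 9) + 3)/5 = -√(6 + 3)/5 = -√9/5 = -⅕*3 = -⅗ ≈ -0.60000)
(h + y)² = (-⅗ - 4)² = (-23/5)² = 529/25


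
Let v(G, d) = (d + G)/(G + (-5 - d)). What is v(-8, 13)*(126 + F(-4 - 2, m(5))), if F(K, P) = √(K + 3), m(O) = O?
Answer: -315/13 - 5*I*√3/26 ≈ -24.231 - 0.33309*I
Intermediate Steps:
v(G, d) = (G + d)/(-5 + G - d)
F(K, P) = √(3 + K)
v(-8, 13)*(126 + F(-4 - 2, m(5))) = ((-1*(-8) - 1*13)/(5 + 13 - 1*(-8)))*(126 + √(3 + (-4 - 2))) = ((8 - 13)/(5 + 13 + 8))*(126 + √(3 - 6)) = (-5/26)*(126 + √(-3)) = ((1/26)*(-5))*(126 + I*√3) = -5*(126 + I*√3)/26 = -315/13 - 5*I*√3/26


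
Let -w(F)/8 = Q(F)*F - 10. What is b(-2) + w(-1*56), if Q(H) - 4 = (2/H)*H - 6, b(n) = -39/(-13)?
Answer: 83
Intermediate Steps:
b(n) = 3 (b(n) = -39*(-1/13) = 3)
Q(H) = 0 (Q(H) = 4 + ((2/H)*H - 6) = 4 + (2 - 6) = 4 - 4 = 0)
w(F) = 80 (w(F) = -8*(0*F - 10) = -8*(0 - 10) = -8*(-10) = 80)
b(-2) + w(-1*56) = 3 + 80 = 83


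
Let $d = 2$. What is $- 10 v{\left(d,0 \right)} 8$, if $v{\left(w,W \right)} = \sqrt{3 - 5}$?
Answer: $- 80 i \sqrt{2} \approx - 113.14 i$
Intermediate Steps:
$v{\left(w,W \right)} = i \sqrt{2}$ ($v{\left(w,W \right)} = \sqrt{-2} = i \sqrt{2}$)
$- 10 v{\left(d,0 \right)} 8 = - 10 i \sqrt{2} \cdot 8 = - 80 i \sqrt{2}$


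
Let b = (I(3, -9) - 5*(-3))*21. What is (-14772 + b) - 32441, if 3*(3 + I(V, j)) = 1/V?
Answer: -140876/3 ≈ -46959.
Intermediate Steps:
I(V, j) = -3 + 1/(3*V)
b = 763/3 (b = ((-3 + (⅓)/3) - 5*(-3))*21 = ((-3 + (⅓)*(⅓)) + 15)*21 = ((-3 + ⅑) + 15)*21 = (-26/9 + 15)*21 = (109/9)*21 = 763/3 ≈ 254.33)
(-14772 + b) - 32441 = (-14772 + 763/3) - 32441 = -43553/3 - 32441 = -140876/3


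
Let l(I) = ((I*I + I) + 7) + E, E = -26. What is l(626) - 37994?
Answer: 354489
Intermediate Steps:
l(I) = -19 + I + I² (l(I) = ((I*I + I) + 7) - 26 = ((I² + I) + 7) - 26 = ((I + I²) + 7) - 26 = (7 + I + I²) - 26 = -19 + I + I²)
l(626) - 37994 = (-19 + 626 + 626²) - 37994 = (-19 + 626 + 391876) - 37994 = 392483 - 37994 = 354489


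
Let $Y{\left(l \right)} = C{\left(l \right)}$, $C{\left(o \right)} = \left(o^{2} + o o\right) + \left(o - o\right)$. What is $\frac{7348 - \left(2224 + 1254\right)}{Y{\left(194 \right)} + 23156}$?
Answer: $\frac{1935}{49214} \approx 0.039318$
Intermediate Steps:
$C{\left(o \right)} = 2 o^{2}$ ($C{\left(o \right)} = \left(o^{2} + o^{2}\right) + 0 = 2 o^{2} + 0 = 2 o^{2}$)
$Y{\left(l \right)} = 2 l^{2}$
$\frac{7348 - \left(2224 + 1254\right)}{Y{\left(194 \right)} + 23156} = \frac{7348 - \left(2224 + 1254\right)}{2 \cdot 194^{2} + 23156} = \frac{7348 - 3478}{2 \cdot 37636 + 23156} = \frac{7348 - 3478}{75272 + 23156} = \frac{7348 - 3478}{98428} = \left(7348 - 3478\right) \frac{1}{98428} = 3870 \cdot \frac{1}{98428} = \frac{1935}{49214}$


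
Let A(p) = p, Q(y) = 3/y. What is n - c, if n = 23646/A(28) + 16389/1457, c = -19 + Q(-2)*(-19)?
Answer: 1232984/1457 ≈ 846.25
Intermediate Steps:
c = 19/2 (c = -19 + (3/(-2))*(-19) = -19 + (3*(-½))*(-19) = -19 - 3/2*(-19) = -19 + 57/2 = 19/2 ≈ 9.5000)
n = 2493651/2914 (n = 23646/28 + 16389/1457 = 23646*(1/28) + 16389*(1/1457) = 1689/2 + 16389/1457 = 2493651/2914 ≈ 855.75)
n - c = 2493651/2914 - 1*19/2 = 2493651/2914 - 19/2 = 1232984/1457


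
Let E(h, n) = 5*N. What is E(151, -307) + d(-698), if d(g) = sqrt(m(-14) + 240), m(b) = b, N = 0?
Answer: sqrt(226) ≈ 15.033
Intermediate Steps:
d(g) = sqrt(226) (d(g) = sqrt(-14 + 240) = sqrt(226))
E(h, n) = 0 (E(h, n) = 5*0 = 0)
E(151, -307) + d(-698) = 0 + sqrt(226) = sqrt(226)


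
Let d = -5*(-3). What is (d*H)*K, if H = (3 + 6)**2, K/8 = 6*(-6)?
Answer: -349920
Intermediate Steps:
K = -288 (K = 8*(6*(-6)) = 8*(-36) = -288)
H = 81 (H = 9**2 = 81)
d = 15
(d*H)*K = (15*81)*(-288) = 1215*(-288) = -349920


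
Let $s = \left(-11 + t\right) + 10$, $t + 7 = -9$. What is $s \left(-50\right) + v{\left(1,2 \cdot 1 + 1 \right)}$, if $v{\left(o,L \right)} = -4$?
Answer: $846$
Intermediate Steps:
$t = -16$ ($t = -7 - 9 = -16$)
$s = -17$ ($s = \left(-11 - 16\right) + 10 = -27 + 10 = -17$)
$s \left(-50\right) + v{\left(1,2 \cdot 1 + 1 \right)} = \left(-17\right) \left(-50\right) - 4 = 850 - 4 = 846$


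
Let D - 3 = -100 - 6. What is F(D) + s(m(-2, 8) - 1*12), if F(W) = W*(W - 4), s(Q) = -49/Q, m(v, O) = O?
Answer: 44133/4 ≈ 11033.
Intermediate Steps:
D = -103 (D = 3 + (-100 - 6) = 3 - 106 = -103)
F(W) = W*(-4 + W)
F(D) + s(m(-2, 8) - 1*12) = -103*(-4 - 103) - 49/(8 - 1*12) = -103*(-107) - 49/(8 - 12) = 11021 - 49/(-4) = 11021 - 49*(-¼) = 11021 + 49/4 = 44133/4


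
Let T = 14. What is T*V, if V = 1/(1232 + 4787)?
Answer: 14/6019 ≈ 0.0023260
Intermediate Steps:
V = 1/6019 ≈ 0.00016614
T*V = 14*(1/6019) = 14/6019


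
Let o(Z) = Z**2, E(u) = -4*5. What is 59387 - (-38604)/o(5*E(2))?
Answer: 148477151/2500 ≈ 59391.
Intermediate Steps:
E(u) = -20
59387 - (-38604)/o(5*E(2)) = 59387 - (-38604)/((5*(-20))**2) = 59387 - (-38604)/((-100)**2) = 59387 - (-38604)/10000 = 59387 - 1*(-9651/2500) = 59387 + 9651/2500 = 148477151/2500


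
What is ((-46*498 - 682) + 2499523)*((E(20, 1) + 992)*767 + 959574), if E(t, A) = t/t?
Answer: 4261588259265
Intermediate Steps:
E(t, A) = 1
((-46*498 - 682) + 2499523)*((E(20, 1) + 992)*767 + 959574) = ((-46*498 - 682) + 2499523)*((1 + 992)*767 + 959574) = ((-22908 - 682) + 2499523)*(993*767 + 959574) = (-23590 + 2499523)*(761631 + 959574) = 2475933*1721205 = 4261588259265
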